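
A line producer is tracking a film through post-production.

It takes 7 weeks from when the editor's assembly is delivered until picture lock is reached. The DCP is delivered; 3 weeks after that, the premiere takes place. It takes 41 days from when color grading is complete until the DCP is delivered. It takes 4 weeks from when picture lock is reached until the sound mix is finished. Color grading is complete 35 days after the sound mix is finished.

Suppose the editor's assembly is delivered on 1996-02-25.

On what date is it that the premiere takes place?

The editor's assembly is delivered: Feb 25, 1996.
Picture lock is reached: Feb 25, 1996 + 7 weeks = Apr 14, 1996.
The sound mix is finished: Apr 14, 1996 + 4 weeks = May 12, 1996.
Color grading is complete: May 12, 1996 + 35 days = Jun 16, 1996.
The DCP is delivered: Jun 16, 1996 + 41 days = Jul 27, 1996.
The premiere takes place: Jul 27, 1996 + 3 weeks = Aug 17, 1996.

1996-08-17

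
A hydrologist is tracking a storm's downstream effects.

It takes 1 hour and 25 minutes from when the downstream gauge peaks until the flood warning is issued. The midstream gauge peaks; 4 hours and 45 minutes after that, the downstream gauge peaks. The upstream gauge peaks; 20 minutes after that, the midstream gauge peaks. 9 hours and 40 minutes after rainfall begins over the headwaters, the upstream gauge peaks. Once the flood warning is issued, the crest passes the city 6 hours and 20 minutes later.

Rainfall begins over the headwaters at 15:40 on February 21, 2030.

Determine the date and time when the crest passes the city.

14:10 on February 22, 2030

Rainfall begins over the headwaters: 15:40 Feb 21, 2030.
The upstream gauge peaks: 15:40 Feb 21, 2030 + 9h40m = 01:20 Feb 22, 2030.
The midstream gauge peaks: 01:20 Feb 22, 2030 + 20m = 01:40 Feb 22, 2030.
The downstream gauge peaks: 01:40 Feb 22, 2030 + 4h45m = 06:25 Feb 22, 2030.
The flood warning is issued: 06:25 Feb 22, 2030 + 1h25m = 07:50 Feb 22, 2030.
The crest passes the city: 07:50 Feb 22, 2030 + 6h20m = 14:10 Feb 22, 2030.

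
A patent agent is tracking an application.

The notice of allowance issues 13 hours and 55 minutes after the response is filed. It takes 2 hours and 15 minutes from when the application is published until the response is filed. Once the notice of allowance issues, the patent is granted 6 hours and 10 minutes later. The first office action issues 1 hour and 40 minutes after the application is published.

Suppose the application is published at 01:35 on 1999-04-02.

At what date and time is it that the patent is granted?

The application is published: 01:35 Apr 2, 1999.
The response is filed: 01:35 Apr 2, 1999 + 2h15m = 03:50 Apr 2, 1999.
The notice of allowance issues: 03:50 Apr 2, 1999 + 13h55m = 17:45 Apr 2, 1999.
The patent is granted: 17:45 Apr 2, 1999 + 6h10m = 23:55 Apr 2, 1999.

23:55 on 1999-04-02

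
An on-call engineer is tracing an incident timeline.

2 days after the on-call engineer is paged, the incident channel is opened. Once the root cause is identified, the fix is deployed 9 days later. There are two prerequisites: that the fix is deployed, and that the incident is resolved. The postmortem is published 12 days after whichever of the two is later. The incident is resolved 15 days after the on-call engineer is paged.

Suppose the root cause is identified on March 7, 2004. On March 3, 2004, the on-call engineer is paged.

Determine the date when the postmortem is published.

March 30, 2004

The root cause is identified: Mar 7, 2004.
The fix is deployed: Mar 7, 2004 + 9 days = Mar 16, 2004.
The on-call engineer is paged: Mar 3, 2004.
The incident is resolved: Mar 3, 2004 + 15 days = Mar 18, 2004.
Both prerequisites met — the fix is deployed (Mar 16, 2004), the incident is resolved (Mar 18, 2004); the later is Mar 18, 2004.
The postmortem is published: Mar 18, 2004 + 12 days = Mar 30, 2004.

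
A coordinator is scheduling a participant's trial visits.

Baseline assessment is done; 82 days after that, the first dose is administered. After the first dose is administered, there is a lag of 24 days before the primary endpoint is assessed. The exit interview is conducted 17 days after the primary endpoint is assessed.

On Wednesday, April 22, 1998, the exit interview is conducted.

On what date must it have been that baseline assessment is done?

Saturday, December 20, 1997

The exit interview is conducted: Apr 22, 1998.
The primary endpoint is assessed: Apr 22, 1998 − 17 days = Apr 5, 1998.
The first dose is administered: Apr 5, 1998 − 24 days = Mar 12, 1998.
Baseline assessment is done: Mar 12, 1998 − 82 days = Dec 20, 1997.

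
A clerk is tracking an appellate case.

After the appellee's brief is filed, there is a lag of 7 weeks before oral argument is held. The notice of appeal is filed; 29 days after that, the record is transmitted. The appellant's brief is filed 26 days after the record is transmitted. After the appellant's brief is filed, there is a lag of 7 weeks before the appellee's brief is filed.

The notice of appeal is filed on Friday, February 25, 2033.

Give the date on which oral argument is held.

The notice of appeal is filed: Feb 25, 2033.
The record is transmitted: Feb 25, 2033 + 29 days = Mar 26, 2033.
The appellant's brief is filed: Mar 26, 2033 + 26 days = Apr 21, 2033.
The appellee's brief is filed: Apr 21, 2033 + 7 weeks = Jun 9, 2033.
Oral argument is held: Jun 9, 2033 + 7 weeks = Jul 28, 2033.

Thursday, July 28, 2033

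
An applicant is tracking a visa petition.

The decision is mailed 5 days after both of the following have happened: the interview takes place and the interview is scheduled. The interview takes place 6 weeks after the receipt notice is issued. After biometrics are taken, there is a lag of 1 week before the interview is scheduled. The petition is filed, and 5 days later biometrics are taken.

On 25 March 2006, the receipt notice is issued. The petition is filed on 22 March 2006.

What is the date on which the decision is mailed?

11 May 2006

The receipt notice is issued: Mar 25, 2006.
The interview takes place: Mar 25, 2006 + 6 weeks = May 6, 2006.
The petition is filed: Mar 22, 2006.
Biometrics are taken: Mar 22, 2006 + 5 days = Mar 27, 2006.
The interview is scheduled: Mar 27, 2006 + 1 week = Apr 3, 2006.
Both prerequisites met — the interview takes place (May 6, 2006), the interview is scheduled (Apr 3, 2006); the later is May 6, 2006.
The decision is mailed: May 6, 2006 + 5 days = May 11, 2006.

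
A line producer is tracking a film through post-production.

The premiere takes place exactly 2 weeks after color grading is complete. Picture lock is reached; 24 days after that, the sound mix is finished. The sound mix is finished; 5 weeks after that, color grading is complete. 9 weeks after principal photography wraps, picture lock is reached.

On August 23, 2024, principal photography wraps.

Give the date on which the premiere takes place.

January 6, 2025

Principal photography wraps: Aug 23, 2024.
Picture lock is reached: Aug 23, 2024 + 9 weeks = Oct 25, 2024.
The sound mix is finished: Oct 25, 2024 + 24 days = Nov 18, 2024.
Color grading is complete: Nov 18, 2024 + 5 weeks = Dec 23, 2024.
The premiere takes place: Dec 23, 2024 + 2 weeks = Jan 6, 2025.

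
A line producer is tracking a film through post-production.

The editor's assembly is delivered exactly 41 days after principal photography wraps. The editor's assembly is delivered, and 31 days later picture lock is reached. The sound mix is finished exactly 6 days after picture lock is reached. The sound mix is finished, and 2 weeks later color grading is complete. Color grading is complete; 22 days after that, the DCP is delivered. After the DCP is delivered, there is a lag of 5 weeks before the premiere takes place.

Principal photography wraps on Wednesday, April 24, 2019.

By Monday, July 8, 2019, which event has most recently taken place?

Picture lock is reached

Principal photography wraps: Apr 24, 2019.
The editor's assembly is delivered: Apr 24, 2019 + 41 days = Jun 4, 2019.
Picture lock is reached: Jun 4, 2019 + 31 days = Jul 5, 2019.
The sound mix is finished: Jul 5, 2019 + 6 days = Jul 11, 2019.
Color grading is complete: Jul 11, 2019 + 2 weeks = Jul 25, 2019.
The DCP is delivered: Jul 25, 2019 + 22 days = Aug 16, 2019.
The premiere takes place: Aug 16, 2019 + 5 weeks = Sep 20, 2019.
Jul 8, 2019 falls between when picture lock is reached (Jul 5, 2019) and when the sound mix is finished (Jul 11, 2019).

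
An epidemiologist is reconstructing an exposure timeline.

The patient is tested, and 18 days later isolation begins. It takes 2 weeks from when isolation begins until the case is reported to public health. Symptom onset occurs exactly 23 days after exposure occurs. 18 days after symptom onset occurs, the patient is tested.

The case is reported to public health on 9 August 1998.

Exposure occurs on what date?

The case is reported to public health: Aug 9, 1998.
Isolation begins: Aug 9, 1998 − 2 weeks = Jul 26, 1998.
The patient is tested: Jul 26, 1998 − 18 days = Jul 8, 1998.
Symptom onset occurs: Jul 8, 1998 − 18 days = Jun 20, 1998.
Exposure occurs: Jun 20, 1998 − 23 days = May 28, 1998.

28 May 1998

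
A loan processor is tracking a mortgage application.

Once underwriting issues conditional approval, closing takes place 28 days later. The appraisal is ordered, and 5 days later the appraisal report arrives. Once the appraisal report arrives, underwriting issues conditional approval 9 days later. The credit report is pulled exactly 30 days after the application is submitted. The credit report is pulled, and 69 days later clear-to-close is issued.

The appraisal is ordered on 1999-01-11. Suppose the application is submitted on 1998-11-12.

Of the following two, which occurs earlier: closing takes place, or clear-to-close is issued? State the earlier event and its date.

Clear-to-close is issued — 1999-02-19

The appraisal is ordered: Jan 11, 1999.
The appraisal report arrives: Jan 11, 1999 + 5 days = Jan 16, 1999.
Underwriting issues conditional approval: Jan 16, 1999 + 9 days = Jan 25, 1999.
Closing takes place: Jan 25, 1999 + 28 days = Feb 22, 1999.
The application is submitted: Nov 12, 1998.
The credit report is pulled: Nov 12, 1998 + 30 days = Dec 12, 1998.
Clear-to-close is issued: Dec 12, 1998 + 69 days = Feb 19, 1999.
Comparing: closing takes place on Feb 22, 1999 vs clear-to-close is issued on Feb 19, 1999. Earlier: clear-to-close is issued.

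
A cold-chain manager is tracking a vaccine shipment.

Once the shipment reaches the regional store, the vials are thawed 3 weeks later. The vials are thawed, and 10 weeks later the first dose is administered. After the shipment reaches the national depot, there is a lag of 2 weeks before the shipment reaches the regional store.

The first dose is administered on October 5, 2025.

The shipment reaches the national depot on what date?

The first dose is administered: Oct 5, 2025.
The vials are thawed: Oct 5, 2025 − 10 weeks = Jul 27, 2025.
The shipment reaches the regional store: Jul 27, 2025 − 3 weeks = Jul 6, 2025.
The shipment reaches the national depot: Jul 6, 2025 − 2 weeks = Jun 22, 2025.

June 22, 2025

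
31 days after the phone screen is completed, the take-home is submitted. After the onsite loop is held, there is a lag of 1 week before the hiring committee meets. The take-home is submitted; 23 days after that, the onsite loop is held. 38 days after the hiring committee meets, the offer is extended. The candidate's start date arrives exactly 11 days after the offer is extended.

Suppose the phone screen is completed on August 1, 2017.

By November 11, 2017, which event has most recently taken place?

The phone screen is completed: Aug 1, 2017.
The take-home is submitted: Aug 1, 2017 + 31 days = Sep 1, 2017.
The onsite loop is held: Sep 1, 2017 + 23 days = Sep 24, 2017.
The hiring committee meets: Sep 24, 2017 + 1 week = Oct 1, 2017.
The offer is extended: Oct 1, 2017 + 38 days = Nov 8, 2017.
The candidate's start date arrives: Nov 8, 2017 + 11 days = Nov 19, 2017.
Nov 11, 2017 falls between when the offer is extended (Nov 8, 2017) and when the candidate's start date arrives (Nov 19, 2017).

The offer is extended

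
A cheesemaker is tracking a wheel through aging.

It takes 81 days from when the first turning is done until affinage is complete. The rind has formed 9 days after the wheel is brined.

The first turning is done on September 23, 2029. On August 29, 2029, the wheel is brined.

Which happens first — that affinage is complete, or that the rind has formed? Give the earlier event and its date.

The first turning is done: Sep 23, 2029.
Affinage is complete: Sep 23, 2029 + 81 days = Dec 13, 2029.
The wheel is brined: Aug 29, 2029.
The rind has formed: Aug 29, 2029 + 9 days = Sep 7, 2029.
Comparing: affinage is complete on Dec 13, 2029 vs the rind has formed on Sep 7, 2029. Earlier: the rind has formed.

The rind has formed — September 7, 2029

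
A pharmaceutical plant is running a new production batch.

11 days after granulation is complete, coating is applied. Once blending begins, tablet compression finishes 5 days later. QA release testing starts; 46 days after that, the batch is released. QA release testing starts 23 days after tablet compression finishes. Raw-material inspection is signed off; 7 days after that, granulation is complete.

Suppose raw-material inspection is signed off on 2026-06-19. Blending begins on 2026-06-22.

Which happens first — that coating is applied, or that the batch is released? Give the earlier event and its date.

Raw-material inspection is signed off: Jun 19, 2026.
Granulation is complete: Jun 19, 2026 + 7 days = Jun 26, 2026.
Coating is applied: Jun 26, 2026 + 11 days = Jul 7, 2026.
Blending begins: Jun 22, 2026.
Tablet compression finishes: Jun 22, 2026 + 5 days = Jun 27, 2026.
QA release testing starts: Jun 27, 2026 + 23 days = Jul 20, 2026.
The batch is released: Jul 20, 2026 + 46 days = Sep 4, 2026.
Comparing: coating is applied on Jul 7, 2026 vs the batch is released on Sep 4, 2026. Earlier: coating is applied.

Coating is applied — 2026-07-07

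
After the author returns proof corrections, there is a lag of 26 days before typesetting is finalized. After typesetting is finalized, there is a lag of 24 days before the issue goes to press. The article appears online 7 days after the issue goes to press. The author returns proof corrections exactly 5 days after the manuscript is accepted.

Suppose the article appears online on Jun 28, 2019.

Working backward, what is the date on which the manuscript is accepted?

The article appears online: Jun 28, 2019.
The issue goes to press: Jun 28, 2019 − 7 days = Jun 21, 2019.
Typesetting is finalized: Jun 21, 2019 − 24 days = May 28, 2019.
The author returns proof corrections: May 28, 2019 − 26 days = May 2, 2019.
The manuscript is accepted: May 2, 2019 − 5 days = Apr 27, 2019.

Apr 27, 2019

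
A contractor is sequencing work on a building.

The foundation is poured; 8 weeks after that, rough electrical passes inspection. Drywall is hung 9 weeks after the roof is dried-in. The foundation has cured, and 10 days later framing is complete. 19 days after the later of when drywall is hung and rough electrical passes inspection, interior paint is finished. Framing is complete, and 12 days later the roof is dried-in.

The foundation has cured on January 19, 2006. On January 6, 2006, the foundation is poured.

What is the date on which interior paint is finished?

May 3, 2006

The foundation has cured: Jan 19, 2006.
Framing is complete: Jan 19, 2006 + 10 days = Jan 29, 2006.
The roof is dried-in: Jan 29, 2006 + 12 days = Feb 10, 2006.
Drywall is hung: Feb 10, 2006 + 9 weeks = Apr 14, 2006.
The foundation is poured: Jan 6, 2006.
Rough electrical passes inspection: Jan 6, 2006 + 8 weeks = Mar 3, 2006.
Both prerequisites met — drywall is hung (Apr 14, 2006), rough electrical passes inspection (Mar 3, 2006); the later is Apr 14, 2006.
Interior paint is finished: Apr 14, 2006 + 19 days = May 3, 2006.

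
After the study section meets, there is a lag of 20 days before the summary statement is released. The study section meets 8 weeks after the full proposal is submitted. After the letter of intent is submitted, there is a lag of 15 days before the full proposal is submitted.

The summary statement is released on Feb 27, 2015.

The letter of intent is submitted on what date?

The summary statement is released: Feb 27, 2015.
The study section meets: Feb 27, 2015 − 20 days = Feb 7, 2015.
The full proposal is submitted: Feb 7, 2015 − 8 weeks = Dec 13, 2014.
The letter of intent is submitted: Dec 13, 2014 − 15 days = Nov 28, 2014.

Nov 28, 2014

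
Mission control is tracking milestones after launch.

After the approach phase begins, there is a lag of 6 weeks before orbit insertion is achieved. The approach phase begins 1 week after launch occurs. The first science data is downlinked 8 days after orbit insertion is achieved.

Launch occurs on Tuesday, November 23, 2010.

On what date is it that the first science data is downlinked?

Wednesday, January 19, 2011

Launch occurs: Nov 23, 2010.
The approach phase begins: Nov 23, 2010 + 1 week = Nov 30, 2010.
Orbit insertion is achieved: Nov 30, 2010 + 6 weeks = Jan 11, 2011.
The first science data is downlinked: Jan 11, 2011 + 8 days = Jan 19, 2011.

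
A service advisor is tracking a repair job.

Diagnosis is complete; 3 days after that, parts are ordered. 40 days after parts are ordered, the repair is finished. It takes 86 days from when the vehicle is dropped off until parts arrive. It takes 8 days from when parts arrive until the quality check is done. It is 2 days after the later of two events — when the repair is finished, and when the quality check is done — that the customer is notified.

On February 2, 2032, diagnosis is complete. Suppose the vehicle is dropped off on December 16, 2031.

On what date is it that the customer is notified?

March 21, 2032

Diagnosis is complete: Feb 2, 2032.
Parts are ordered: Feb 2, 2032 + 3 days = Feb 5, 2032.
The repair is finished: Feb 5, 2032 + 40 days = Mar 16, 2032.
The vehicle is dropped off: Dec 16, 2031.
Parts arrive: Dec 16, 2031 + 86 days = Mar 11, 2032.
The quality check is done: Mar 11, 2032 + 8 days = Mar 19, 2032.
Both prerequisites met — the repair is finished (Mar 16, 2032), the quality check is done (Mar 19, 2032); the later is Mar 19, 2032.
The customer is notified: Mar 19, 2032 + 2 days = Mar 21, 2032.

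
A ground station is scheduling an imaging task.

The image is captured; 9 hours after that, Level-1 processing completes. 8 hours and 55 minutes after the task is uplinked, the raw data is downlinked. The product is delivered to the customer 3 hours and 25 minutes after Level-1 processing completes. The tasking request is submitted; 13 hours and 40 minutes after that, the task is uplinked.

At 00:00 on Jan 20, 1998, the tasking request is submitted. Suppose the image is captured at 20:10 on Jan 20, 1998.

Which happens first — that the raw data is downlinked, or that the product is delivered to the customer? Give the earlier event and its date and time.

The tasking request is submitted: 00:00 Jan 20, 1998.
The task is uplinked: 00:00 Jan 20, 1998 + 13h40m = 13:40 Jan 20, 1998.
The raw data is downlinked: 13:40 Jan 20, 1998 + 8h55m = 22:35 Jan 20, 1998.
The image is captured: 20:10 Jan 20, 1998.
Level-1 processing completes: 20:10 Jan 20, 1998 + 9h = 05:10 Jan 21, 1998.
The product is delivered to the customer: 05:10 Jan 21, 1998 + 3h25m = 08:35 Jan 21, 1998.
Comparing: the raw data is downlinked at 22:35 Jan 20, 1998 vs the product is delivered to the customer at 08:35 Jan 21, 1998. Earlier: the raw data is downlinked.

The raw data is downlinked — 22:35 on Jan 20, 1998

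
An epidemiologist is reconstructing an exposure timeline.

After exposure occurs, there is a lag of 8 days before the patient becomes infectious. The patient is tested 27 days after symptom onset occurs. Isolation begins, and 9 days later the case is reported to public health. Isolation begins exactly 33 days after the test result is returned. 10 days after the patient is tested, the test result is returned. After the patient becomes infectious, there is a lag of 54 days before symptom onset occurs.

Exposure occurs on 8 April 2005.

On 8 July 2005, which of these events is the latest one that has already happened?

The patient is tested

Exposure occurs: Apr 8, 2005.
The patient becomes infectious: Apr 8, 2005 + 8 days = Apr 16, 2005.
Symptom onset occurs: Apr 16, 2005 + 54 days = Jun 9, 2005.
The patient is tested: Jun 9, 2005 + 27 days = Jul 6, 2005.
The test result is returned: Jul 6, 2005 + 10 days = Jul 16, 2005.
Isolation begins: Jul 16, 2005 + 33 days = Aug 18, 2005.
The case is reported to public health: Aug 18, 2005 + 9 days = Aug 27, 2005.
Jul 8, 2005 falls between when the patient is tested (Jul 6, 2005) and when the test result is returned (Jul 16, 2005).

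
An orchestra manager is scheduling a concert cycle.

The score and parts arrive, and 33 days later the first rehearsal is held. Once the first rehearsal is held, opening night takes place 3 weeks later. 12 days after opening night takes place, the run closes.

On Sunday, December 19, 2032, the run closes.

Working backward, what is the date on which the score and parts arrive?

The run closes: Dec 19, 2032.
Opening night takes place: Dec 19, 2032 − 12 days = Dec 7, 2032.
The first rehearsal is held: Dec 7, 2032 − 3 weeks = Nov 16, 2032.
The score and parts arrive: Nov 16, 2032 − 33 days = Oct 14, 2032.

Thursday, October 14, 2032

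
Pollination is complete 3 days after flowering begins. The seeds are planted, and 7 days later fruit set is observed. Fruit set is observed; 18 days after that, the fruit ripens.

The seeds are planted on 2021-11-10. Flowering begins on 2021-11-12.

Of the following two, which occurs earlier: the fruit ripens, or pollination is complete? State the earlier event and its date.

Pollination is complete — 2021-11-15

The seeds are planted: Nov 10, 2021.
Fruit set is observed: Nov 10, 2021 + 7 days = Nov 17, 2021.
The fruit ripens: Nov 17, 2021 + 18 days = Dec 5, 2021.
Flowering begins: Nov 12, 2021.
Pollination is complete: Nov 12, 2021 + 3 days = Nov 15, 2021.
Comparing: the fruit ripens on Dec 5, 2021 vs pollination is complete on Nov 15, 2021. Earlier: pollination is complete.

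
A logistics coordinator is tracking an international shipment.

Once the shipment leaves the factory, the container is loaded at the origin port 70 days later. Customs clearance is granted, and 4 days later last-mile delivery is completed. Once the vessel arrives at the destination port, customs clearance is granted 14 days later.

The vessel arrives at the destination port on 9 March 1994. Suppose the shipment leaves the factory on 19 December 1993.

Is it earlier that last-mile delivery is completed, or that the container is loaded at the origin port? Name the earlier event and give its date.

The container is loaded at the origin port — 27 February 1994

The vessel arrives at the destination port: Mar 9, 1994.
Customs clearance is granted: Mar 9, 1994 + 14 days = Mar 23, 1994.
Last-mile delivery is completed: Mar 23, 1994 + 4 days = Mar 27, 1994.
The shipment leaves the factory: Dec 19, 1993.
The container is loaded at the origin port: Dec 19, 1993 + 70 days = Feb 27, 1994.
Comparing: last-mile delivery is completed on Mar 27, 1994 vs the container is loaded at the origin port on Feb 27, 1994. Earlier: the container is loaded at the origin port.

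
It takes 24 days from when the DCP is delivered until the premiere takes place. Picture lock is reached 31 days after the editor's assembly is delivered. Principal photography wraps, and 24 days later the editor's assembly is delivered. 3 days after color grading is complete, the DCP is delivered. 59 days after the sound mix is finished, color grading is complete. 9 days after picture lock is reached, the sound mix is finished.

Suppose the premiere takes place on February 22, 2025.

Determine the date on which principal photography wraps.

September 25, 2024

The premiere takes place: Feb 22, 2025.
The DCP is delivered: Feb 22, 2025 − 24 days = Jan 29, 2025.
Color grading is complete: Jan 29, 2025 − 3 days = Jan 26, 2025.
The sound mix is finished: Jan 26, 2025 − 59 days = Nov 28, 2024.
Picture lock is reached: Nov 28, 2024 − 9 days = Nov 19, 2024.
The editor's assembly is delivered: Nov 19, 2024 − 31 days = Oct 19, 2024.
Principal photography wraps: Oct 19, 2024 − 24 days = Sep 25, 2024.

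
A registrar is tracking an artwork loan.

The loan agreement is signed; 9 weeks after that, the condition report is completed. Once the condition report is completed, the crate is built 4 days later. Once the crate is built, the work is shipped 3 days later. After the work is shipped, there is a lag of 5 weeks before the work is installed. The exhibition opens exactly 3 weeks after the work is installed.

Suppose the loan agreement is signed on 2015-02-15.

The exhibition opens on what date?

2015-06-21

The loan agreement is signed: Feb 15, 2015.
The condition report is completed: Feb 15, 2015 + 9 weeks = Apr 19, 2015.
The crate is built: Apr 19, 2015 + 4 days = Apr 23, 2015.
The work is shipped: Apr 23, 2015 + 3 days = Apr 26, 2015.
The work is installed: Apr 26, 2015 + 5 weeks = May 31, 2015.
The exhibition opens: May 31, 2015 + 3 weeks = Jun 21, 2015.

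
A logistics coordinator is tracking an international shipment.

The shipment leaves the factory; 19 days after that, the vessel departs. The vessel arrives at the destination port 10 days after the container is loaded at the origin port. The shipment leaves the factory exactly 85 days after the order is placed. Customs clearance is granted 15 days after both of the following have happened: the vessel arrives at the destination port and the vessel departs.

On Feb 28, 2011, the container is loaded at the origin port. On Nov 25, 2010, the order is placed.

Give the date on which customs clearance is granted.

The container is loaded at the origin port: Feb 28, 2011.
The vessel arrives at the destination port: Feb 28, 2011 + 10 days = Mar 10, 2011.
The order is placed: Nov 25, 2010.
The shipment leaves the factory: Nov 25, 2010 + 85 days = Feb 18, 2011.
The vessel departs: Feb 18, 2011 + 19 days = Mar 9, 2011.
Both prerequisites met — the vessel arrives at the destination port (Mar 10, 2011), the vessel departs (Mar 9, 2011); the later is Mar 10, 2011.
Customs clearance is granted: Mar 10, 2011 + 15 days = Mar 25, 2011.

Mar 25, 2011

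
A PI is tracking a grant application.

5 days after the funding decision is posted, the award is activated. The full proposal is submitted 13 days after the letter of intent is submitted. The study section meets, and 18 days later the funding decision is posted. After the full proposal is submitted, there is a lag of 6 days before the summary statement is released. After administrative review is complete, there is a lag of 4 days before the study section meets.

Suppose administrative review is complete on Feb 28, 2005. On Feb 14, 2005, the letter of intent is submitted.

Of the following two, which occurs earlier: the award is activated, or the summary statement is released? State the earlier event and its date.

The summary statement is released — Mar 5, 2005

Administrative review is complete: Feb 28, 2005.
The study section meets: Feb 28, 2005 + 4 days = Mar 4, 2005.
The funding decision is posted: Mar 4, 2005 + 18 days = Mar 22, 2005.
The award is activated: Mar 22, 2005 + 5 days = Mar 27, 2005.
The letter of intent is submitted: Feb 14, 2005.
The full proposal is submitted: Feb 14, 2005 + 13 days = Feb 27, 2005.
The summary statement is released: Feb 27, 2005 + 6 days = Mar 5, 2005.
Comparing: the award is activated on Mar 27, 2005 vs the summary statement is released on Mar 5, 2005. Earlier: the summary statement is released.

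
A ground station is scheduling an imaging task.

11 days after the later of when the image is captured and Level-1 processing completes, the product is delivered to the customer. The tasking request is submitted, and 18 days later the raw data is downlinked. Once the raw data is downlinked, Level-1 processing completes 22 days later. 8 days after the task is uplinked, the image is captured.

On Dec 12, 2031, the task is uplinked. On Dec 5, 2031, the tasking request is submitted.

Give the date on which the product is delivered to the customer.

The task is uplinked: Dec 12, 2031.
The image is captured: Dec 12, 2031 + 8 days = Dec 20, 2031.
The tasking request is submitted: Dec 5, 2031.
The raw data is downlinked: Dec 5, 2031 + 18 days = Dec 23, 2031.
Level-1 processing completes: Dec 23, 2031 + 22 days = Jan 14, 2032.
Both prerequisites met — the image is captured (Dec 20, 2031), Level-1 processing completes (Jan 14, 2032); the later is Jan 14, 2032.
The product is delivered to the customer: Jan 14, 2032 + 11 days = Jan 25, 2032.

Jan 25, 2032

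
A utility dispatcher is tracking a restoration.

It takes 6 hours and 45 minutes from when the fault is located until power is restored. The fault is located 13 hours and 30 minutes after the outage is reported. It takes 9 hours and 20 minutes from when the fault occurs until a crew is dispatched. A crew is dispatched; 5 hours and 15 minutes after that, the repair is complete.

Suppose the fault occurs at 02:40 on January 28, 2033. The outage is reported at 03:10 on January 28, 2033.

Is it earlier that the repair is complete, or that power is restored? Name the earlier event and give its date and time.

The repair is complete — 17:15 on January 28, 2033

The fault occurs: 02:40 Jan 28, 2033.
A crew is dispatched: 02:40 Jan 28, 2033 + 9h20m = 12:00 Jan 28, 2033.
The repair is complete: 12:00 Jan 28, 2033 + 5h15m = 17:15 Jan 28, 2033.
The outage is reported: 03:10 Jan 28, 2033.
The fault is located: 03:10 Jan 28, 2033 + 13h30m = 16:40 Jan 28, 2033.
Power is restored: 16:40 Jan 28, 2033 + 6h45m = 23:25 Jan 28, 2033.
Comparing: the repair is complete at 17:15 Jan 28, 2033 vs power is restored at 23:25 Jan 28, 2033. Earlier: the repair is complete.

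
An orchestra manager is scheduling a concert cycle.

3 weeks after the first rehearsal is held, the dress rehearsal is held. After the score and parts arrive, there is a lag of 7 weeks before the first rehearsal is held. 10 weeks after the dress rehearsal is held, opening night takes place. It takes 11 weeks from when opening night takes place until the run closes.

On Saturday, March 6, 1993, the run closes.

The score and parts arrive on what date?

Saturday, August 1, 1992

The run closes: Mar 6, 1993.
Opening night takes place: Mar 6, 1993 − 11 weeks = Dec 19, 1992.
The dress rehearsal is held: Dec 19, 1992 − 10 weeks = Oct 10, 1992.
The first rehearsal is held: Oct 10, 1992 − 3 weeks = Sep 19, 1992.
The score and parts arrive: Sep 19, 1992 − 7 weeks = Aug 1, 1992.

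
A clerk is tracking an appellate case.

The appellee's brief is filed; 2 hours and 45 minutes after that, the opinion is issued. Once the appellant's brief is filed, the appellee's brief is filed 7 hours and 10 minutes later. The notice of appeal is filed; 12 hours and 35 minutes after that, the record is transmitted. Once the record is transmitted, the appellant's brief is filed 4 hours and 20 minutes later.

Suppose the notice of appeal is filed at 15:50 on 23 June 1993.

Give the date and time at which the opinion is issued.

The notice of appeal is filed: 15:50 Jun 23, 1993.
The record is transmitted: 15:50 Jun 23, 1993 + 12h35m = 04:25 Jun 24, 1993.
The appellant's brief is filed: 04:25 Jun 24, 1993 + 4h20m = 08:45 Jun 24, 1993.
The appellee's brief is filed: 08:45 Jun 24, 1993 + 7h10m = 15:55 Jun 24, 1993.
The opinion is issued: 15:55 Jun 24, 1993 + 2h45m = 18:40 Jun 24, 1993.

18:40 on 24 June 1993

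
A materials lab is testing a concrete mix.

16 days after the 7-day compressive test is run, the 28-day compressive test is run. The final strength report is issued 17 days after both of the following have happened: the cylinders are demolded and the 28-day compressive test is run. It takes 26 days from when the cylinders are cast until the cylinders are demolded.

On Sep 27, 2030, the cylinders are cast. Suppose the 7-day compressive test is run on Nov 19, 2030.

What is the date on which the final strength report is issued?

Dec 22, 2030

The cylinders are cast: Sep 27, 2030.
The cylinders are demolded: Sep 27, 2030 + 26 days = Oct 23, 2030.
The 7-day compressive test is run: Nov 19, 2030.
The 28-day compressive test is run: Nov 19, 2030 + 16 days = Dec 5, 2030.
Both prerequisites met — the cylinders are demolded (Oct 23, 2030), the 28-day compressive test is run (Dec 5, 2030); the later is Dec 5, 2030.
The final strength report is issued: Dec 5, 2030 + 17 days = Dec 22, 2030.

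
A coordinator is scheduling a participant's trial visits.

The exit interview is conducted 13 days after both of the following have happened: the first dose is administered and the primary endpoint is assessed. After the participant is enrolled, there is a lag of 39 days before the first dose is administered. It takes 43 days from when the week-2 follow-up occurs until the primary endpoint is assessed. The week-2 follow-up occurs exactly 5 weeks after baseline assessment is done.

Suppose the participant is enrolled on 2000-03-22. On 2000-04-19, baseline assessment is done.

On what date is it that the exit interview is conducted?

2000-07-19

The participant is enrolled: Mar 22, 2000.
The first dose is administered: Mar 22, 2000 + 39 days = Apr 30, 2000.
Baseline assessment is done: Apr 19, 2000.
The week-2 follow-up occurs: Apr 19, 2000 + 5 weeks = May 24, 2000.
The primary endpoint is assessed: May 24, 2000 + 43 days = Jul 6, 2000.
Both prerequisites met — the first dose is administered (Apr 30, 2000), the primary endpoint is assessed (Jul 6, 2000); the later is Jul 6, 2000.
The exit interview is conducted: Jul 6, 2000 + 13 days = Jul 19, 2000.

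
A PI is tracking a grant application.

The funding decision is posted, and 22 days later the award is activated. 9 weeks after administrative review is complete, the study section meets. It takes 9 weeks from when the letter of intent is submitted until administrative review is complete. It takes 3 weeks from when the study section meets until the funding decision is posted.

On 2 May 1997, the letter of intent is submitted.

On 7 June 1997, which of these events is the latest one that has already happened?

The letter of intent is submitted: May 2, 1997.
Administrative review is complete: May 2, 1997 + 9 weeks = Jul 4, 1997.
The study section meets: Jul 4, 1997 + 9 weeks = Sep 5, 1997.
The funding decision is posted: Sep 5, 1997 + 3 weeks = Sep 26, 1997.
The award is activated: Sep 26, 1997 + 22 days = Oct 18, 1997.
Jun 7, 1997 falls between when the letter of intent is submitted (May 2, 1997) and when administrative review is complete (Jul 4, 1997).

The letter of intent is submitted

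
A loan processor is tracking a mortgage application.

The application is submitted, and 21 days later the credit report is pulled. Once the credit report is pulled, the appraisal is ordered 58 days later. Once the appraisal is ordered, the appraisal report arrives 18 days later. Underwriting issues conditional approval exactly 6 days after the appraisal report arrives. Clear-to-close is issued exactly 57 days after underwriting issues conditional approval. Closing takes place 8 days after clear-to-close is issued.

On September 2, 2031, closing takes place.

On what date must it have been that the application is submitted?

March 18, 2031

Closing takes place: Sep 2, 2031.
Clear-to-close is issued: Sep 2, 2031 − 8 days = Aug 25, 2031.
Underwriting issues conditional approval: Aug 25, 2031 − 57 days = Jun 29, 2031.
The appraisal report arrives: Jun 29, 2031 − 6 days = Jun 23, 2031.
The appraisal is ordered: Jun 23, 2031 − 18 days = Jun 5, 2031.
The credit report is pulled: Jun 5, 2031 − 58 days = Apr 8, 2031.
The application is submitted: Apr 8, 2031 − 21 days = Mar 18, 2031.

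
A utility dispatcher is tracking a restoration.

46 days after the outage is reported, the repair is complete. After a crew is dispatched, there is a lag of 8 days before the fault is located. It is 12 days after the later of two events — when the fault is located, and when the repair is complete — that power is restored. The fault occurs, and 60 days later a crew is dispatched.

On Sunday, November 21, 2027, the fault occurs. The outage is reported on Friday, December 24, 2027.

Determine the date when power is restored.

Sunday, February 20, 2028

The fault occurs: Nov 21, 2027.
A crew is dispatched: Nov 21, 2027 + 60 days = Jan 20, 2028.
The fault is located: Jan 20, 2028 + 8 days = Jan 28, 2028.
The outage is reported: Dec 24, 2027.
The repair is complete: Dec 24, 2027 + 46 days = Feb 8, 2028.
Both prerequisites met — the fault is located (Jan 28, 2028), the repair is complete (Feb 8, 2028); the later is Feb 8, 2028.
Power is restored: Feb 8, 2028 + 12 days = Feb 20, 2028.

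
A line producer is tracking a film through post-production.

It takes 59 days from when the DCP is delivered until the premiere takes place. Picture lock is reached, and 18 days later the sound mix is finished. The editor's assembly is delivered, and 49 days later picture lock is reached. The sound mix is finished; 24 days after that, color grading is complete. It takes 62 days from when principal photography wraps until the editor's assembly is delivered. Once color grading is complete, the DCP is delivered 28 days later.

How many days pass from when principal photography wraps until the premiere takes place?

Causal path: principal photography wraps → the editor's assembly is delivered → picture lock is reached → the sound mix is finished → color grading is complete → the DCP is delivered → the premiere takes place.
Total delay along the path: 62 + 49 + 18 + 24 + 28 + 59 = 240 days.

240 days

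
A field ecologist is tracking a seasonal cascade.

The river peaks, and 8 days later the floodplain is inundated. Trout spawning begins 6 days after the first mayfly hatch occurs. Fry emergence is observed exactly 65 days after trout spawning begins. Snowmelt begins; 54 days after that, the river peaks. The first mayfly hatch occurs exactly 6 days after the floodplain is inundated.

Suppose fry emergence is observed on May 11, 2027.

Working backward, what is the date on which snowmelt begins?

Dec 23, 2026

Fry emergence is observed: May 11, 2027.
Trout spawning begins: May 11, 2027 − 65 days = Mar 7, 2027.
The first mayfly hatch occurs: Mar 7, 2027 − 6 days = Mar 1, 2027.
The floodplain is inundated: Mar 1, 2027 − 6 days = Feb 23, 2027.
The river peaks: Feb 23, 2027 − 8 days = Feb 15, 2027.
Snowmelt begins: Feb 15, 2027 − 54 days = Dec 23, 2026.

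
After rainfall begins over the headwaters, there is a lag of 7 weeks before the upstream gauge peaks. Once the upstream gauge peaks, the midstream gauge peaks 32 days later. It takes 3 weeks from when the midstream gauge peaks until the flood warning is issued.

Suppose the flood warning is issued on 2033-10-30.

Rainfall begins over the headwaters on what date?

2033-07-20

The flood warning is issued: Oct 30, 2033.
The midstream gauge peaks: Oct 30, 2033 − 3 weeks = Oct 9, 2033.
The upstream gauge peaks: Oct 9, 2033 − 32 days = Sep 7, 2033.
Rainfall begins over the headwaters: Sep 7, 2033 − 7 weeks = Jul 20, 2033.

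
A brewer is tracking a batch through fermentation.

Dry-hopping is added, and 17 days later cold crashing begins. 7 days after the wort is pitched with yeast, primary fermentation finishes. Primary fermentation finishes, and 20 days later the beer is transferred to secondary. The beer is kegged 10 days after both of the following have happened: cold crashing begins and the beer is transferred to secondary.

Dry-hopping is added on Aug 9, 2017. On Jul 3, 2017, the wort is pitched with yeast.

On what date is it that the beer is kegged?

Sep 5, 2017

Dry-hopping is added: Aug 9, 2017.
Cold crashing begins: Aug 9, 2017 + 17 days = Aug 26, 2017.
The wort is pitched with yeast: Jul 3, 2017.
Primary fermentation finishes: Jul 3, 2017 + 7 days = Jul 10, 2017.
The beer is transferred to secondary: Jul 10, 2017 + 20 days = Jul 30, 2017.
Both prerequisites met — cold crashing begins (Aug 26, 2017), the beer is transferred to secondary (Jul 30, 2017); the later is Aug 26, 2017.
The beer is kegged: Aug 26, 2017 + 10 days = Sep 5, 2017.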